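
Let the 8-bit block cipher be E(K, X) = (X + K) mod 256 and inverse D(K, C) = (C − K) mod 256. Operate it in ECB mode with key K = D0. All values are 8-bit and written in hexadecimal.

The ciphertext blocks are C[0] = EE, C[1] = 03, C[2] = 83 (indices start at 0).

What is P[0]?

P[0] = 1E

ECB decryption: P_i = D(K, C_i).
P[0]: D(K, EE) = 1E.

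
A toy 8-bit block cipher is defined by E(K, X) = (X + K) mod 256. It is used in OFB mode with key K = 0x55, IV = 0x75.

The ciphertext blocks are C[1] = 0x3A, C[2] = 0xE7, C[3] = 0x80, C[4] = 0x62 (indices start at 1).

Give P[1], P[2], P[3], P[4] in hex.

OFB decryption: S_i = E(K, S_{i−1}) with S_{0} = IV; P_i = C_i ⊕ S_i.
P[1]: S = E(K, 0x75) = 0xCA; 0x3A ⊕ 0xCA = 0xF0.
P[2]: S = E(K, 0xCA) = 0x1F; 0xE7 ⊕ 0x1F = 0xF8.
P[3]: S = E(K, 0x1F) = 0x74; 0x80 ⊕ 0x74 = 0xF4.
P[4]: S = E(K, 0x74) = 0xC9; 0x62 ⊕ 0xC9 = 0xAB.

P[1] = 0xF0, P[2] = 0xF8, P[3] = 0xF4, P[4] = 0xAB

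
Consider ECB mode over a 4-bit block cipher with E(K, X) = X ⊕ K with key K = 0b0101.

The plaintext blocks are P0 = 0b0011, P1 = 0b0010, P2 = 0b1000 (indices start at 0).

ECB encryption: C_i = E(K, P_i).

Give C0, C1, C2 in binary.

C0 = 0b0110, C1 = 0b0111, C2 = 0b1101

C0: E(K, 0b0011) = 0b0110.
C1: E(K, 0b0010) = 0b0111.
C2: E(K, 0b1000) = 0b1101.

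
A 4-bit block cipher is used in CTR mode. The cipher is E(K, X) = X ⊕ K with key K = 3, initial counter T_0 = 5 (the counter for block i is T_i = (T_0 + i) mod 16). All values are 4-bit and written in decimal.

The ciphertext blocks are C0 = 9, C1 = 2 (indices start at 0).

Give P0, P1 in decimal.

P0 = 15, P1 = 7

CTR decryption: S_i = E(K, T_i) where T_i is the counter for block i; P_i = C_i ⊕ S_i.
P0: T = 5, S = E(K, T) = 6; 9 ⊕ 6 = 15.
P1: T = 6, S = E(K, T) = 5; 2 ⊕ 5 = 7.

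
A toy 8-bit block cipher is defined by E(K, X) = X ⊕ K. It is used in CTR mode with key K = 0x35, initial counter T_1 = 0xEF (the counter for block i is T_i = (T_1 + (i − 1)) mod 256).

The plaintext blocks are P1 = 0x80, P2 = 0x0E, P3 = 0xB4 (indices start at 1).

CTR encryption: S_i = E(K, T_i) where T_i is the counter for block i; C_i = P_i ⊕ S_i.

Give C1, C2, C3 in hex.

C1 = 0x5A, C2 = 0xCB, C3 = 0x70

C1: T = 0xEF, S = E(K, T) = 0xDA; 0x80 ⊕ 0xDA = 0x5A.
C2: T = 0xF0, S = E(K, T) = 0xC5; 0x0E ⊕ 0xC5 = 0xCB.
C3: T = 0xF1, S = E(K, T) = 0xC4; 0xB4 ⊕ 0xC4 = 0x70.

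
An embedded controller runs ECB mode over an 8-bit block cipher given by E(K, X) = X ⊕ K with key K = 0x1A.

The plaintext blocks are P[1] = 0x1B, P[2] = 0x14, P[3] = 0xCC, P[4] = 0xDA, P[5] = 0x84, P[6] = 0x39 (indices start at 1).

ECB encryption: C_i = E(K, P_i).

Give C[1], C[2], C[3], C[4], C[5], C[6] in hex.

C[1]: E(K, 0x1B) = 0x01.
C[2]: E(K, 0x14) = 0x0E.
C[3]: E(K, 0xCC) = 0xD6.
C[4]: E(K, 0xDA) = 0xC0.
C[5]: E(K, 0x84) = 0x9E.
C[6]: E(K, 0x39) = 0x23.

C[1] = 0x01, C[2] = 0x0E, C[3] = 0xD6, C[4] = 0xC0, C[5] = 0x9E, C[6] = 0x23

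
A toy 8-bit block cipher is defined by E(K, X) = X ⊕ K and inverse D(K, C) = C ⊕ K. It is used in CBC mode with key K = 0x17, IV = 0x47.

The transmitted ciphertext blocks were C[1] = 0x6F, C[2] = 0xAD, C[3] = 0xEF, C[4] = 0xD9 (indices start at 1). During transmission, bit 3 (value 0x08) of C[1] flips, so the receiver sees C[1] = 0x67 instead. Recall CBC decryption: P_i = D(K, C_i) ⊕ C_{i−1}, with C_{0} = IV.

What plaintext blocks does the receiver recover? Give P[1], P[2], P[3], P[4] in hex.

Only C[1] changed, to 0x67. In CBC, a change in C_i garbles P_i and flips the same bit in P_{i+1}. Decrypting the received ciphertext:
P[1]: D(K, 0x67) = 0x70; 0x70 ⊕ 0x47 = 0x37.
P[2]: D(K, 0xAD) = 0xBA; 0xBA ⊕ 0x67 = 0xDD.
P[3]: D(K, 0xEF) = 0xF8; 0xF8 ⊕ 0xAD = 0x55.
P[4]: D(K, 0xD9) = 0xCE; 0xCE ⊕ 0xEF = 0x21.
Blocks that differ from the original plaintext: P[1], P[2].

P[1] = 0x37, P[2] = 0xDD, P[3] = 0x55, P[4] = 0x21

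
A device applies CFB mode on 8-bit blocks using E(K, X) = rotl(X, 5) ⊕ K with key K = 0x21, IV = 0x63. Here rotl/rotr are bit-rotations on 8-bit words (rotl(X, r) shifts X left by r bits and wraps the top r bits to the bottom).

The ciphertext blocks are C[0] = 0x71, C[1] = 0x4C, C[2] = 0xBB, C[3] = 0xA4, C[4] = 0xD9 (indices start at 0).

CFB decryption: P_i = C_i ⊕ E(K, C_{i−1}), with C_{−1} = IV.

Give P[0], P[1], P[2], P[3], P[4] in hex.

P[0] = 0x3C, P[1] = 0x43, P[2] = 0x13, P[3] = 0xF2, P[4] = 0x6C

P[0]: E(K, 0x63) = 0x4D; 0x71 ⊕ 0x4D = 0x3C.
P[1]: E(K, 0x71) = 0x0F; 0x4C ⊕ 0x0F = 0x43.
P[2]: E(K, 0x4C) = 0xA8; 0xBB ⊕ 0xA8 = 0x13.
P[3]: E(K, 0xBB) = 0x56; 0xA4 ⊕ 0x56 = 0xF2.
P[4]: E(K, 0xA4) = 0xB5; 0xD9 ⊕ 0xB5 = 0x6C.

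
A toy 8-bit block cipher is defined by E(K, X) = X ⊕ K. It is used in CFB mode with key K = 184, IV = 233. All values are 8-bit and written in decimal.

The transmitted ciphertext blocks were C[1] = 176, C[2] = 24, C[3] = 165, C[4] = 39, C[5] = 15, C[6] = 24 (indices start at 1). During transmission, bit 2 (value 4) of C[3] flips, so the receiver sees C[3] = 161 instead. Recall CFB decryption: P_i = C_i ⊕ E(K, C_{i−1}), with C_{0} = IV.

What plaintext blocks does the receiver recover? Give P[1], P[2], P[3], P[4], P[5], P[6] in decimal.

P[1] = 225, P[2] = 16, P[3] = 1, P[4] = 62, P[5] = 144, P[6] = 175

Only C[3] changed, to 161. In CFB, a change in C_i flips the same bit in P_i and garbles P_{i+1}. Decrypting the received ciphertext:
P[1]: E(K, 233) = 81; 176 ⊕ 81 = 225.
P[2]: E(K, 176) = 8; 24 ⊕ 8 = 16.
P[3]: E(K, 24) = 160; 161 ⊕ 160 = 1.
P[4]: E(K, 161) = 25; 39 ⊕ 25 = 62.
P[5]: E(K, 39) = 159; 15 ⊕ 159 = 144.
P[6]: E(K, 15) = 183; 24 ⊕ 183 = 175.
Blocks that differ from the original plaintext: P[3], P[4].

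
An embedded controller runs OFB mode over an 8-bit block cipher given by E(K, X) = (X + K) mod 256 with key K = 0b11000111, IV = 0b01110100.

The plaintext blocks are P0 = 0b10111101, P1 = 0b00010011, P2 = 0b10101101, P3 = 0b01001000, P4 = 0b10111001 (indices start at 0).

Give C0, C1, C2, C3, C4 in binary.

C0 = 0b10000110, C1 = 0b00010001, C2 = 0b01100100, C3 = 0b11011000, C4 = 0b11101110

OFB encryption: S_i = E(K, S_{i−1}) with S_{−1} = IV; C_i = P_i ⊕ S_i.
C0: S = E(K, 0b01110100) = 0b00111011; 0b10111101 ⊕ 0b00111011 = 0b10000110.
C1: S = E(K, 0b00111011) = 0b00000010; 0b00010011 ⊕ 0b00000010 = 0b00010001.
C2: S = E(K, 0b00000010) = 0b11001001; 0b10101101 ⊕ 0b11001001 = 0b01100100.
C3: S = E(K, 0b11001001) = 0b10010000; 0b01001000 ⊕ 0b10010000 = 0b11011000.
C4: S = E(K, 0b10010000) = 0b01010111; 0b10111001 ⊕ 0b01010111 = 0b11101110.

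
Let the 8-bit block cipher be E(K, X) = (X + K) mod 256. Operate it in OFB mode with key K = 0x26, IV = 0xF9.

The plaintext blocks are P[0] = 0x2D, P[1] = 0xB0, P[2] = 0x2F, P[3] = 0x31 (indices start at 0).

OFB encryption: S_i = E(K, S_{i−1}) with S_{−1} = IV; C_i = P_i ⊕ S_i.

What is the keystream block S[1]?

0x45

C[0]: S = E(K, 0xF9) = 0x1F; 0x2D ⊕ 0x1F = 0x32.
C[1]: S = E(K, 0x1F) = 0x45; 0xB0 ⊕ 0x45 = 0xF5.
So S[1] = 0x45.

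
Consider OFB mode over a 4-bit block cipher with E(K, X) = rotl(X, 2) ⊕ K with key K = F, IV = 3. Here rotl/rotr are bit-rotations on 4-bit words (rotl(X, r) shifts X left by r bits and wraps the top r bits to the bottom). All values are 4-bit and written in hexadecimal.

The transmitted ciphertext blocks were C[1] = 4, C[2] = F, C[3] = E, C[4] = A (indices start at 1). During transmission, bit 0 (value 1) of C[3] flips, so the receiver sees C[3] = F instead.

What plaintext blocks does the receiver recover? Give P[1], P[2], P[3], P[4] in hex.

P[1] = 7, P[2] = C, P[3] = C, P[4] = 9

OFB decryption: S_i = E(K, S_{i−1}) with S_{0} = IV; P_i = C_i ⊕ S_i.
Only C[3] changed, to F. In OFB, a change in C_i flips the same bit in P_i only; the keystream is unaffected. Decrypting the received ciphertext:
P[1]: S = E(K, 3) = 3; 4 ⊕ 3 = 7.
P[2]: S = E(K, 3) = 3; F ⊕ 3 = C.
P[3]: S = E(K, 3) = 3; F ⊕ 3 = C.
P[4]: S = E(K, 3) = 3; A ⊕ 3 = 9.
Blocks that differ from the original plaintext: P[3].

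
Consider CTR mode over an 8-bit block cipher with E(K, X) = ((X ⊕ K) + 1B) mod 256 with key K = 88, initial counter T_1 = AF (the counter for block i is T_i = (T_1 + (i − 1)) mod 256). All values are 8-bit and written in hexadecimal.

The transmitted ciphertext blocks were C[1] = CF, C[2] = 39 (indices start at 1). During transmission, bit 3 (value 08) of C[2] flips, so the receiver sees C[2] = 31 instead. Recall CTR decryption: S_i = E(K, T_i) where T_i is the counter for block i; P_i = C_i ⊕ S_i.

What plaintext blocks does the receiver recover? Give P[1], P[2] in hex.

P[1] = 8D, P[2] = 62

Only C[2] changed, to 31. In CTR, a change in C_i flips the same bit in P_i only; the keystream is unaffected. Decrypting the received ciphertext:
P[1]: T = AF, S = E(K, T) = 42; CF ⊕ 42 = 8D.
P[2]: T = B0, S = E(K, T) = 53; 31 ⊕ 53 = 62.
Blocks that differ from the original plaintext: P[2].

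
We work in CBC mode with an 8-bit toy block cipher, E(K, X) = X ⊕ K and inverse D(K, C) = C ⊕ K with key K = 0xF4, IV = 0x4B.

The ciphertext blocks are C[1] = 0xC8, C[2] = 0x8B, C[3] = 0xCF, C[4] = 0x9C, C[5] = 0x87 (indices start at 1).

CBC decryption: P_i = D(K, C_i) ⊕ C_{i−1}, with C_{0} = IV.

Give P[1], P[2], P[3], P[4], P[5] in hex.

P[1] = 0x77, P[2] = 0xB7, P[3] = 0xB0, P[4] = 0xA7, P[5] = 0xEF

P[1]: D(K, 0xC8) = 0x3C; 0x3C ⊕ 0x4B = 0x77.
P[2]: D(K, 0x8B) = 0x7F; 0x7F ⊕ 0xC8 = 0xB7.
P[3]: D(K, 0xCF) = 0x3B; 0x3B ⊕ 0x8B = 0xB0.
P[4]: D(K, 0x9C) = 0x68; 0x68 ⊕ 0xCF = 0xA7.
P[5]: D(K, 0x87) = 0x73; 0x73 ⊕ 0x9C = 0xEF.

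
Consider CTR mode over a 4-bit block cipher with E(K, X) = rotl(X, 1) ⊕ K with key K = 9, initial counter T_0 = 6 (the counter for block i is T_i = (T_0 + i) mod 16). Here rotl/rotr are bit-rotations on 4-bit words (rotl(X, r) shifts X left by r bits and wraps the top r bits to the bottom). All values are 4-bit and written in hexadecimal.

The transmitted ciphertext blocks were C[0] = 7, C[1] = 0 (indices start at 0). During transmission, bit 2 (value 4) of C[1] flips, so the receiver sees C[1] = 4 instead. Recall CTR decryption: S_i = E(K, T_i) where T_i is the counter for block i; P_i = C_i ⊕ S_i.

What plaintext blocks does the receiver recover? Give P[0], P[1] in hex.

Only C[1] changed, to 4. In CTR, a change in C_i flips the same bit in P_i only; the keystream is unaffected. Decrypting the received ciphertext:
P[0]: T = 6, S = E(K, T) = 5; 7 ⊕ 5 = 2.
P[1]: T = 7, S = E(K, T) = 7; 4 ⊕ 7 = 3.
Blocks that differ from the original plaintext: P[1].

P[0] = 2, P[1] = 3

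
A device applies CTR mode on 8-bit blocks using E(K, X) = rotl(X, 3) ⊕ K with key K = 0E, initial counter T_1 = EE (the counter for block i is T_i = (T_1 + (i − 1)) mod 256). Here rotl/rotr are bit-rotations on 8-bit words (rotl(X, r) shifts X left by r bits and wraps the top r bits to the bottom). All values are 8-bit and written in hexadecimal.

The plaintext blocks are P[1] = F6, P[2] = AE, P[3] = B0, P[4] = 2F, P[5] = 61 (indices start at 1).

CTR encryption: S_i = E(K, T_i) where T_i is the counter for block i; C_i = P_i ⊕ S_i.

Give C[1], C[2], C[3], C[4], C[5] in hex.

C[1]: T = EE, S = E(K, T) = 79; F6 ⊕ 79 = 8F.
C[2]: T = EF, S = E(K, T) = 71; AE ⊕ 71 = DF.
C[3]: T = F0, S = E(K, T) = 89; B0 ⊕ 89 = 39.
C[4]: T = F1, S = E(K, T) = 81; 2F ⊕ 81 = AE.
C[5]: T = F2, S = E(K, T) = 99; 61 ⊕ 99 = F8.

C[1] = 8F, C[2] = DF, C[3] = 39, C[4] = AE, C[5] = F8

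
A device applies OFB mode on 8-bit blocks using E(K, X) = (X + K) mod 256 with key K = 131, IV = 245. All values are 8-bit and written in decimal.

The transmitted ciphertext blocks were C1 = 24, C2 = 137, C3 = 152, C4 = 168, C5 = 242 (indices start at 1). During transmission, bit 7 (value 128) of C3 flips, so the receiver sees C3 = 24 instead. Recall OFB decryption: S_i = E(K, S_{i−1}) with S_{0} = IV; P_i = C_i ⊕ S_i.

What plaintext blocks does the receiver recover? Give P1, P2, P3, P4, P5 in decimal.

Only C3 changed, to 24. In OFB, a change in C_i flips the same bit in P_i only; the keystream is unaffected. Decrypting the received ciphertext:
P1: S = E(K, 245) = 120; 24 ⊕ 120 = 96.
P2: S = E(K, 120) = 251; 137 ⊕ 251 = 114.
P3: S = E(K, 251) = 126; 24 ⊕ 126 = 102.
P4: S = E(K, 126) = 1; 168 ⊕ 1 = 169.
P5: S = E(K, 1) = 132; 242 ⊕ 132 = 118.
Blocks that differ from the original plaintext: P3.

P1 = 96, P2 = 114, P3 = 102, P4 = 169, P5 = 118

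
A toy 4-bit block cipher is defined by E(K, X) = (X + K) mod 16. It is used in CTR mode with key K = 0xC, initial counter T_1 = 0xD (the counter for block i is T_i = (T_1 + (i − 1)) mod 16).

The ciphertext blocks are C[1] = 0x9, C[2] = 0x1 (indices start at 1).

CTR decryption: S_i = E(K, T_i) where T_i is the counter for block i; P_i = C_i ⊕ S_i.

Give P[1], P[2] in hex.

P[1] = 0x0, P[2] = 0xB

P[1]: T = 0xD, S = E(K, T) = 0x9; 0x9 ⊕ 0x9 = 0x0.
P[2]: T = 0xE, S = E(K, T) = 0xA; 0x1 ⊕ 0xA = 0xB.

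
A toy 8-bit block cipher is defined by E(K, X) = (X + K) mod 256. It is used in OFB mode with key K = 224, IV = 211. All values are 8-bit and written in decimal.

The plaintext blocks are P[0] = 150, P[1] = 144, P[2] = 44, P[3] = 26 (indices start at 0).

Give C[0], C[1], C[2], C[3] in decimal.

C[0] = 37, C[1] = 3, C[2] = 95, C[3] = 73

OFB encryption: S_i = E(K, S_{i−1}) with S_{−1} = IV; C_i = P_i ⊕ S_i.
C[0]: S = E(K, 211) = 179; 150 ⊕ 179 = 37.
C[1]: S = E(K, 179) = 147; 144 ⊕ 147 = 3.
C[2]: S = E(K, 147) = 115; 44 ⊕ 115 = 95.
C[3]: S = E(K, 115) = 83; 26 ⊕ 83 = 73.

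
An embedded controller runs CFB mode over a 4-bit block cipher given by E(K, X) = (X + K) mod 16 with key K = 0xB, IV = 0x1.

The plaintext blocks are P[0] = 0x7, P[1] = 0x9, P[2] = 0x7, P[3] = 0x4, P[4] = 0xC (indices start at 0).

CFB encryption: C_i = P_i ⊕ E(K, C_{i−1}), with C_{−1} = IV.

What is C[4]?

C[4] = 0xB

C[0]: E(K, 0x1) = 0xC; 0x7 ⊕ 0xC = 0xB.
C[1]: E(K, 0xB) = 0x6; 0x9 ⊕ 0x6 = 0xF.
C[2]: E(K, 0xF) = 0xA; 0x7 ⊕ 0xA = 0xD.
C[3]: E(K, 0xD) = 0x8; 0x4 ⊕ 0x8 = 0xC.
C[4]: E(K, 0xC) = 0x7; 0xC ⊕ 0x7 = 0xB.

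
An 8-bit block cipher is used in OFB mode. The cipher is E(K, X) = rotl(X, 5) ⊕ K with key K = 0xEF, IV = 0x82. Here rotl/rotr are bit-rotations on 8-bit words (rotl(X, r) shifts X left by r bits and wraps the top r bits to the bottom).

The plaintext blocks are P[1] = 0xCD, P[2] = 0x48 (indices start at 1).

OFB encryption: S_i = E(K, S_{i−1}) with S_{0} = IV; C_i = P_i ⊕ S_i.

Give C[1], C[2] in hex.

C[1] = 0x72, C[2] = 0x50

C[1]: S = E(K, 0x82) = 0xBF; 0xCD ⊕ 0xBF = 0x72.
C[2]: S = E(K, 0xBF) = 0x18; 0x48 ⊕ 0x18 = 0x50.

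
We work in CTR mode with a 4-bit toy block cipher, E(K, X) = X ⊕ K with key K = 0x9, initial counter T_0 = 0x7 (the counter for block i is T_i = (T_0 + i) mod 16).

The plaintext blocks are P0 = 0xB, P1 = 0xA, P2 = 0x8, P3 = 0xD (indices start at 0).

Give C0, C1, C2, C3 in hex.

C0 = 0x5, C1 = 0xB, C2 = 0x8, C3 = 0xE

CTR encryption: S_i = E(K, T_i) where T_i is the counter for block i; C_i = P_i ⊕ S_i.
C0: T = 0x7, S = E(K, T) = 0xE; 0xB ⊕ 0xE = 0x5.
C1: T = 0x8, S = E(K, T) = 0x1; 0xA ⊕ 0x1 = 0xB.
C2: T = 0x9, S = E(K, T) = 0x0; 0x8 ⊕ 0x0 = 0x8.
C3: T = 0xA, S = E(K, T) = 0x3; 0xD ⊕ 0x3 = 0xE.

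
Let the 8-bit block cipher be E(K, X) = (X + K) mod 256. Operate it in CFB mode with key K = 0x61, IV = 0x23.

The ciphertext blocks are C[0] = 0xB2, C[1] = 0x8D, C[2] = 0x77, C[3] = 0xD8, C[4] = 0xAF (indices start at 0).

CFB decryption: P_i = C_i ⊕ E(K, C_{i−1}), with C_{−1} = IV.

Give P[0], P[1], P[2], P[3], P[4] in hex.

P[0]: E(K, 0x23) = 0x84; 0xB2 ⊕ 0x84 = 0x36.
P[1]: E(K, 0xB2) = 0x13; 0x8D ⊕ 0x13 = 0x9E.
P[2]: E(K, 0x8D) = 0xEE; 0x77 ⊕ 0xEE = 0x99.
P[3]: E(K, 0x77) = 0xD8; 0xD8 ⊕ 0xD8 = 0x00.
P[4]: E(K, 0xD8) = 0x39; 0xAF ⊕ 0x39 = 0x96.

P[0] = 0x36, P[1] = 0x9E, P[2] = 0x99, P[3] = 0x00, P[4] = 0x96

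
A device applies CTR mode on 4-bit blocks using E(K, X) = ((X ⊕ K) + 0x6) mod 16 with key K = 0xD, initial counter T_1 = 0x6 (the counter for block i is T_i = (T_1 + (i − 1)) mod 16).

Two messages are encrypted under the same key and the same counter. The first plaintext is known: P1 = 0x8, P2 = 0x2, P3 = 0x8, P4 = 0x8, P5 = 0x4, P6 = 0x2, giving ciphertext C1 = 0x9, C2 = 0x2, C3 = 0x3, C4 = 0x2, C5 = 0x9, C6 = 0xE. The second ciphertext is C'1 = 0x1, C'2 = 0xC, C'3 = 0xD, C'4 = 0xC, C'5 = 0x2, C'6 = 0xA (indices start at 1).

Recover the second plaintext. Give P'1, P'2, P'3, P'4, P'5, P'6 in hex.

P'1 = 0x0, P'2 = 0xC, P'3 = 0x6, P'4 = 0x6, P'5 = 0xF, P'6 = 0x6

In CTR with a reused counter, both messages share the same keystream S_i, so C_i ⊕ C'_i = P_i ⊕ P'_i and thus P'_i = P_i ⊕ C_i ⊕ C'_i.
P'1: 0x8 ⊕ 0x9 ⊕ 0x1 = 0x0.
P'2: 0x2 ⊕ 0x2 ⊕ 0xC = 0xC.
P'3: 0x8 ⊕ 0x3 ⊕ 0xD = 0x6.
P'4: 0x8 ⊕ 0x2 ⊕ 0xC = 0x6.
P'5: 0x4 ⊕ 0x9 ⊕ 0x2 = 0xF.
P'6: 0x2 ⊕ 0xE ⊕ 0xA = 0x6.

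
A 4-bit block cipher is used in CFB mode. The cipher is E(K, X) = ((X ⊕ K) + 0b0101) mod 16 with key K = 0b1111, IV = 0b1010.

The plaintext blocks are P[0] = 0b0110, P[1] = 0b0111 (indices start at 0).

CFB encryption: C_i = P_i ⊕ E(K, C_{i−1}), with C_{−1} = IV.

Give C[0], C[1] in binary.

C[0] = 0b1100, C[1] = 0b1111

C[0]: E(K, 0b1010) = 0b1010; 0b0110 ⊕ 0b1010 = 0b1100.
C[1]: E(K, 0b1100) = 0b1000; 0b0111 ⊕ 0b1000 = 0b1111.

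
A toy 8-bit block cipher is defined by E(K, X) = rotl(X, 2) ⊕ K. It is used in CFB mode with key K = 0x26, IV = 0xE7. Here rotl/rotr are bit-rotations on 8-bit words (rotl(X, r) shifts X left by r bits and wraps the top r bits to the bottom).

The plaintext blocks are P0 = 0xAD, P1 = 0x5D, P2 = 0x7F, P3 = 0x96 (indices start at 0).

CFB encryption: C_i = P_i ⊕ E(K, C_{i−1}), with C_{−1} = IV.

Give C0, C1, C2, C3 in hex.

C0 = 0x14, C1 = 0x2B, C2 = 0xF5, C3 = 0x67

C0: E(K, 0xE7) = 0xB9; 0xAD ⊕ 0xB9 = 0x14.
C1: E(K, 0x14) = 0x76; 0x5D ⊕ 0x76 = 0x2B.
C2: E(K, 0x2B) = 0x8A; 0x7F ⊕ 0x8A = 0xF5.
C3: E(K, 0xF5) = 0xF1; 0x96 ⊕ 0xF1 = 0x67.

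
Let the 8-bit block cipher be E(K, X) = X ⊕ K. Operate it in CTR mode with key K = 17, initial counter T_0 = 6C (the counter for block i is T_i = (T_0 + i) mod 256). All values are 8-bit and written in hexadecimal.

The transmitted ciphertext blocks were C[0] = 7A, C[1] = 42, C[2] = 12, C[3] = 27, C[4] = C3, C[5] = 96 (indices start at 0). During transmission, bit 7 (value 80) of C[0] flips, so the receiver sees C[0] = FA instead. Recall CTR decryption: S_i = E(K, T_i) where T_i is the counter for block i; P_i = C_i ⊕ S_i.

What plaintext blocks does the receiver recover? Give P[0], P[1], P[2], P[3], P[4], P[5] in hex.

Only C[0] changed, to FA. In CTR, a change in C_i flips the same bit in P_i only; the keystream is unaffected. Decrypting the received ciphertext:
P[0]: T = 6C, S = E(K, T) = 7B; FA ⊕ 7B = 81.
P[1]: T = 6D, S = E(K, T) = 7A; 42 ⊕ 7A = 38.
P[2]: T = 6E, S = E(K, T) = 79; 12 ⊕ 79 = 6B.
P[3]: T = 6F, S = E(K, T) = 78; 27 ⊕ 78 = 5F.
P[4]: T = 70, S = E(K, T) = 67; C3 ⊕ 67 = A4.
P[5]: T = 71, S = E(K, T) = 66; 96 ⊕ 66 = F0.
Blocks that differ from the original plaintext: P[0].

P[0] = 81, P[1] = 38, P[2] = 6B, P[3] = 5F, P[4] = A4, P[5] = F0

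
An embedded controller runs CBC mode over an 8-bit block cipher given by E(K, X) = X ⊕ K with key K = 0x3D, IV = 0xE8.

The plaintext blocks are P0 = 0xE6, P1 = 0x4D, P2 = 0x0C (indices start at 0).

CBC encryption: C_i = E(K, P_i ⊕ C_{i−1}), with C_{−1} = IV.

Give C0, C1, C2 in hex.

C0 = 0x33, C1 = 0x43, C2 = 0x72

C0: P0 ⊕ 0xE8 = 0x0E; E(K, 0x0E) = 0x33.
C1: P1 ⊕ 0x33 = 0x7E; E(K, 0x7E) = 0x43.
C2: P2 ⊕ 0x43 = 0x4F; E(K, 0x4F) = 0x72.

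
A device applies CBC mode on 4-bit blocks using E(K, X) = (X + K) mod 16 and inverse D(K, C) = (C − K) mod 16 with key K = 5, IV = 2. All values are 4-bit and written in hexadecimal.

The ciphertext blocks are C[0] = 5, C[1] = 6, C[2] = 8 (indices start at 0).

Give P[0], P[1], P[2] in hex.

CBC decryption: P_i = D(K, C_i) ⊕ C_{i−1}, with C_{−1} = IV.
P[0]: D(K, 5) = 0; 0 ⊕ 2 = 2.
P[1]: D(K, 6) = 1; 1 ⊕ 5 = 4.
P[2]: D(K, 8) = 3; 3 ⊕ 6 = 5.

P[0] = 2, P[1] = 4, P[2] = 5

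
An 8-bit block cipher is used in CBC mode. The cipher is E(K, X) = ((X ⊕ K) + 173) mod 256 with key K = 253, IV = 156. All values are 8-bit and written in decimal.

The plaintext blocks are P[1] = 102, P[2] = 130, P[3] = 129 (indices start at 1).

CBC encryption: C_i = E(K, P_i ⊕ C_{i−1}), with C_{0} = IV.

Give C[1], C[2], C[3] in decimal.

C[1] = 180, C[2] = 120, C[3] = 177

C[1]: P[1] ⊕ 156 = 250; E(K, 250) = 180.
C[2]: P[2] ⊕ 180 = 54; E(K, 54) = 120.
C[3]: P[3] ⊕ 120 = 249; E(K, 249) = 177.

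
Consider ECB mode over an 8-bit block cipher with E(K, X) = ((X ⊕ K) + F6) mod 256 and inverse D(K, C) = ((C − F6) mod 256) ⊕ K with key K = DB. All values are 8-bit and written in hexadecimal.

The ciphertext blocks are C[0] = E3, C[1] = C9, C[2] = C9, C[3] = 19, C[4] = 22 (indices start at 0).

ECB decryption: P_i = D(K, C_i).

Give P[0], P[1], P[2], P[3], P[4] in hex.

P[0] = 36, P[1] = 08, P[2] = 08, P[3] = F8, P[4] = F7

P[0]: D(K, E3) = 36.
P[1]: D(K, C9) = 08.
P[2]: D(K, C9) = 08.
P[3]: D(K, 19) = F8.
P[4]: D(K, 22) = F7.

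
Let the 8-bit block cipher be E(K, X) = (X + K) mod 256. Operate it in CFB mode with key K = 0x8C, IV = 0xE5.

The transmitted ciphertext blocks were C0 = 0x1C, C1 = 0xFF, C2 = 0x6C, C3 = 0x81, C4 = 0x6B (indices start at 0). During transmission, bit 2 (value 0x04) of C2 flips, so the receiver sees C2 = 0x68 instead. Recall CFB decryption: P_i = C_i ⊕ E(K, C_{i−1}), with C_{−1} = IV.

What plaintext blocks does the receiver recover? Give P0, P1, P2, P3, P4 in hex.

P0 = 0x6D, P1 = 0x57, P2 = 0xE3, P3 = 0x75, P4 = 0x66

Only C2 changed, to 0x68. In CFB, a change in C_i flips the same bit in P_i and garbles P_{i+1}. Decrypting the received ciphertext:
P0: E(K, 0xE5) = 0x71; 0x1C ⊕ 0x71 = 0x6D.
P1: E(K, 0x1C) = 0xA8; 0xFF ⊕ 0xA8 = 0x57.
P2: E(K, 0xFF) = 0x8B; 0x68 ⊕ 0x8B = 0xE3.
P3: E(K, 0x68) = 0xF4; 0x81 ⊕ 0xF4 = 0x75.
P4: E(K, 0x81) = 0x0D; 0x6B ⊕ 0x0D = 0x66.
Blocks that differ from the original plaintext: P2, P3.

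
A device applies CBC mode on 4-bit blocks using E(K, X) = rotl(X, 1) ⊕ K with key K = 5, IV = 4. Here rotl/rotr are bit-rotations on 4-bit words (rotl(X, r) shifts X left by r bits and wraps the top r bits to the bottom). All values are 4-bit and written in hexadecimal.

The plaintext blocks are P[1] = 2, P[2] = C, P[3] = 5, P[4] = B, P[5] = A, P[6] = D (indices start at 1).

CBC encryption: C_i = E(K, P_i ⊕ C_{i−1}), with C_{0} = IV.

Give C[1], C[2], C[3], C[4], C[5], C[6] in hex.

C[1] = 9, C[2] = F, C[3] = 0, C[4] = 2, C[5] = 4, C[6] = 6

C[1]: P[1] ⊕ 4 = 6; E(K, 6) = 9.
C[2]: P[2] ⊕ 9 = 5; E(K, 5) = F.
C[3]: P[3] ⊕ F = A; E(K, A) = 0.
C[4]: P[4] ⊕ 0 = B; E(K, B) = 2.
C[5]: P[5] ⊕ 2 = 8; E(K, 8) = 4.
C[6]: P[6] ⊕ 4 = 9; E(K, 9) = 6.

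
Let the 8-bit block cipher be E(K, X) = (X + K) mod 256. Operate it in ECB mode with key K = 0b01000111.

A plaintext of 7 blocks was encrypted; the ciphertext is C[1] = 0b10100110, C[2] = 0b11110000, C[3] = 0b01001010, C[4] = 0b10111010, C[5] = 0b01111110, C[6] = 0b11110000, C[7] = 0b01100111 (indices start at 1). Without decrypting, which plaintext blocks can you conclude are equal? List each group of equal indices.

ECB encrypts each block independently with the same key, so equal ciphertext blocks imply equal plaintext blocks.
C[2] = C[6] = 0b11110000, so P[2] = P[6].

P[2] = P[6]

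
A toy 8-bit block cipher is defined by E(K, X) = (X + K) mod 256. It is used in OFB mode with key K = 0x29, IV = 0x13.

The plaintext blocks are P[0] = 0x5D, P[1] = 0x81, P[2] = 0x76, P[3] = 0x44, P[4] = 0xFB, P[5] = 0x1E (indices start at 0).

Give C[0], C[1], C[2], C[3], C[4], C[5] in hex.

C[0] = 0x61, C[1] = 0xE4, C[2] = 0xF8, C[3] = 0xF3, C[4] = 0x1B, C[5] = 0x17

OFB encryption: S_i = E(K, S_{i−1}) with S_{−1} = IV; C_i = P_i ⊕ S_i.
C[0]: S = E(K, 0x13) = 0x3C; 0x5D ⊕ 0x3C = 0x61.
C[1]: S = E(K, 0x3C) = 0x65; 0x81 ⊕ 0x65 = 0xE4.
C[2]: S = E(K, 0x65) = 0x8E; 0x76 ⊕ 0x8E = 0xF8.
C[3]: S = E(K, 0x8E) = 0xB7; 0x44 ⊕ 0xB7 = 0xF3.
C[4]: S = E(K, 0xB7) = 0xE0; 0xFB ⊕ 0xE0 = 0x1B.
C[5]: S = E(K, 0xE0) = 0x09; 0x1E ⊕ 0x09 = 0x17.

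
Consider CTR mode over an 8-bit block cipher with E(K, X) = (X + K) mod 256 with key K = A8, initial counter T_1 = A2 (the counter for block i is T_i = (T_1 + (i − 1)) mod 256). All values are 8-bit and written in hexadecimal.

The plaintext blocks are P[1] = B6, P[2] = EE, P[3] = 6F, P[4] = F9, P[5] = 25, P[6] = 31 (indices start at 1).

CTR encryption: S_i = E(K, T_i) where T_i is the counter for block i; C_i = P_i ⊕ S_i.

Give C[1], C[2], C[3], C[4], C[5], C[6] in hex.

C[1]: T = A2, S = E(K, T) = 4A; B6 ⊕ 4A = FC.
C[2]: T = A3, S = E(K, T) = 4B; EE ⊕ 4B = A5.
C[3]: T = A4, S = E(K, T) = 4C; 6F ⊕ 4C = 23.
C[4]: T = A5, S = E(K, T) = 4D; F9 ⊕ 4D = B4.
C[5]: T = A6, S = E(K, T) = 4E; 25 ⊕ 4E = 6B.
C[6]: T = A7, S = E(K, T) = 4F; 31 ⊕ 4F = 7E.

C[1] = FC, C[2] = A5, C[3] = 23, C[4] = B4, C[5] = 6B, C[6] = 7E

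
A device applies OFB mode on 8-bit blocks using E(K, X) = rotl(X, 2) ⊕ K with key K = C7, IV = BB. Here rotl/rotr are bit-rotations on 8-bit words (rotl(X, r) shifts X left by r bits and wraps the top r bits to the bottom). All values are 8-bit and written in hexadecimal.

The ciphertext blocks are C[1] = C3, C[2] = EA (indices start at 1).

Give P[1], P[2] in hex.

OFB decryption: S_i = E(K, S_{i−1}) with S_{0} = IV; P_i = C_i ⊕ S_i.
P[1]: S = E(K, BB) = 29; C3 ⊕ 29 = EA.
P[2]: S = E(K, 29) = 63; EA ⊕ 63 = 89.

P[1] = EA, P[2] = 89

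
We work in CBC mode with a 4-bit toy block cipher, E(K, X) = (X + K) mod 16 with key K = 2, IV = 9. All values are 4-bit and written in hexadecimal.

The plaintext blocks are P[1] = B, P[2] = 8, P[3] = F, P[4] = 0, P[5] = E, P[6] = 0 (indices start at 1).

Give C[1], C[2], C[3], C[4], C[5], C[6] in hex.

C[1] = 4, C[2] = E, C[3] = 3, C[4] = 5, C[5] = D, C[6] = F

CBC encryption: C_i = E(K, P_i ⊕ C_{i−1}), with C_{0} = IV.
C[1]: P[1] ⊕ 9 = 2; E(K, 2) = 4.
C[2]: P[2] ⊕ 4 = C; E(K, C) = E.
C[3]: P[3] ⊕ E = 1; E(K, 1) = 3.
C[4]: P[4] ⊕ 3 = 3; E(K, 3) = 5.
C[5]: P[5] ⊕ 5 = B; E(K, B) = D.
C[6]: P[6] ⊕ D = D; E(K, D) = F.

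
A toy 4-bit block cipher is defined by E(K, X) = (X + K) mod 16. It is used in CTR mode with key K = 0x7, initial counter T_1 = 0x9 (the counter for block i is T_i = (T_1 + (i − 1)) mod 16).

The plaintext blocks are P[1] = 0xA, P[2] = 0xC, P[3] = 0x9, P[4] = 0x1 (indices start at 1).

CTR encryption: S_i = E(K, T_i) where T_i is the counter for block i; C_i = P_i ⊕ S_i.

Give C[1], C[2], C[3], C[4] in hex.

C[1] = 0xA, C[2] = 0xD, C[3] = 0xB, C[4] = 0x2

C[1]: T = 0x9, S = E(K, T) = 0x0; 0xA ⊕ 0x0 = 0xA.
C[2]: T = 0xA, S = E(K, T) = 0x1; 0xC ⊕ 0x1 = 0xD.
C[3]: T = 0xB, S = E(K, T) = 0x2; 0x9 ⊕ 0x2 = 0xB.
C[4]: T = 0xC, S = E(K, T) = 0x3; 0x1 ⊕ 0x3 = 0x2.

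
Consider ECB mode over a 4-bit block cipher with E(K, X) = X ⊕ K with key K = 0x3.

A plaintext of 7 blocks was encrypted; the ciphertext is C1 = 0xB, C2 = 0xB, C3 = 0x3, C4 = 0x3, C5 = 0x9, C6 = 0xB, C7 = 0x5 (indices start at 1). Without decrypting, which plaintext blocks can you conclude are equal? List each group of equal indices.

ECB encrypts each block independently with the same key, so equal ciphertext blocks imply equal plaintext blocks.
C1 = C2 = C6 = 0xB, so P1 = P2 = P6.
C3 = C4 = 0x3, so P3 = P4.

P1 = P2 = P6; P3 = P4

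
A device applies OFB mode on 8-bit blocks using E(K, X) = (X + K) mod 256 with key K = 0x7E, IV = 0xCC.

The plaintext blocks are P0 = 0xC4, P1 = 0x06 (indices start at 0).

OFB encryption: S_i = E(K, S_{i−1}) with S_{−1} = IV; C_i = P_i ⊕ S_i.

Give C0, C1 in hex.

C0: S = E(K, 0xCC) = 0x4A; 0xC4 ⊕ 0x4A = 0x8E.
C1: S = E(K, 0x4A) = 0xC8; 0x06 ⊕ 0xC8 = 0xCE.

C0 = 0x8E, C1 = 0xCE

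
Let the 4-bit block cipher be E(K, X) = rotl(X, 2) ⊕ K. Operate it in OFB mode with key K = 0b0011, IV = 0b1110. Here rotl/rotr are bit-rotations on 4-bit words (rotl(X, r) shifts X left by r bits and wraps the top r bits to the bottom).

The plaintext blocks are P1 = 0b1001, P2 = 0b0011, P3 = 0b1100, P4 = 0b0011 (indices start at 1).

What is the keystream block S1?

OFB encryption: S_i = E(K, S_{i−1}) with S_{0} = IV; C_i = P_i ⊕ S_i.
C1: S = E(K, 0b1110) = 0b1000; 0b1001 ⊕ 0b1000 = 0b0001.
So S1 = 0b1000.

0b1000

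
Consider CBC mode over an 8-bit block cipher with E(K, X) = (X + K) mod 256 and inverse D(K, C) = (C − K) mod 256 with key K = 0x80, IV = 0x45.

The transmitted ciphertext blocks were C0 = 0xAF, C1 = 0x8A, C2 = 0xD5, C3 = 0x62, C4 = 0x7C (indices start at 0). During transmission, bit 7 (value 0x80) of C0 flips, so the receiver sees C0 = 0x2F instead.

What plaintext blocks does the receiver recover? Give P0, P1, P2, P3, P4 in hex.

CBC decryption: P_i = D(K, C_i) ⊕ C_{i−1}, with C_{−1} = IV.
Only C0 changed, to 0x2F. In CBC, a change in C_i garbles P_i and flips the same bit in P_{i+1}. Decrypting the received ciphertext:
P0: D(K, 0x2F) = 0xAF; 0xAF ⊕ 0x45 = 0xEA.
P1: D(K, 0x8A) = 0x0A; 0x0A ⊕ 0x2F = 0x25.
P2: D(K, 0xD5) = 0x55; 0x55 ⊕ 0x8A = 0xDF.
P3: D(K, 0x62) = 0xE2; 0xE2 ⊕ 0xD5 = 0x37.
P4: D(K, 0x7C) = 0xFC; 0xFC ⊕ 0x62 = 0x9E.
Blocks that differ from the original plaintext: P0, P1.

P0 = 0xEA, P1 = 0x25, P2 = 0xDF, P3 = 0x37, P4 = 0x9E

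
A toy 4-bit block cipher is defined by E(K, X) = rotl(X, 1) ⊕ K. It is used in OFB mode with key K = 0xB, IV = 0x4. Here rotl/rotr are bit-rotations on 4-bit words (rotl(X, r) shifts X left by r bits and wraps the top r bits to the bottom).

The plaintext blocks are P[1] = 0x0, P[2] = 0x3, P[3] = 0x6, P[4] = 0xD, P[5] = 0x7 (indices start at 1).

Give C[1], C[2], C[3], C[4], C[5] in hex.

C[1] = 0x3, C[2] = 0xE, C[3] = 0x6, C[4] = 0x6, C[5] = 0xB

OFB encryption: S_i = E(K, S_{i−1}) with S_{0} = IV; C_i = P_i ⊕ S_i.
C[1]: S = E(K, 0x4) = 0x3; 0x0 ⊕ 0x3 = 0x3.
C[2]: S = E(K, 0x3) = 0xD; 0x3 ⊕ 0xD = 0xE.
C[3]: S = E(K, 0xD) = 0x0; 0x6 ⊕ 0x0 = 0x6.
C[4]: S = E(K, 0x0) = 0xB; 0xD ⊕ 0xB = 0x6.
C[5]: S = E(K, 0xB) = 0xC; 0x7 ⊕ 0xC = 0xB.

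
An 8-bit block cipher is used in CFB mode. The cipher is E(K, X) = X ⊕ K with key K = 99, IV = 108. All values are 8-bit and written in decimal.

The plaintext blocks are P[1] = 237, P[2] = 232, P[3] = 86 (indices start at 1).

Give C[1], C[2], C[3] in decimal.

CFB encryption: C_i = P_i ⊕ E(K, C_{i−1}), with C_{0} = IV.
C[1]: E(K, 108) = 15; 237 ⊕ 15 = 226.
C[2]: E(K, 226) = 129; 232 ⊕ 129 = 105.
C[3]: E(K, 105) = 10; 86 ⊕ 10 = 92.

C[1] = 226, C[2] = 105, C[3] = 92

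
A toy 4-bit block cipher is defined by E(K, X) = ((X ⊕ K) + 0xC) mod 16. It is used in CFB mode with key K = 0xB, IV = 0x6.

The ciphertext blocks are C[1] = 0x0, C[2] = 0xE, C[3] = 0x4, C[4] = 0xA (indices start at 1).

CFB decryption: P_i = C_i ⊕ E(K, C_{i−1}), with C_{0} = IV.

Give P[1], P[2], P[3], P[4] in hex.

P[1]: E(K, 0x6) = 0x9; 0x0 ⊕ 0x9 = 0x9.
P[2]: E(K, 0x0) = 0x7; 0xE ⊕ 0x7 = 0x9.
P[3]: E(K, 0xE) = 0x1; 0x4 ⊕ 0x1 = 0x5.
P[4]: E(K, 0x4) = 0xB; 0xA ⊕ 0xB = 0x1.

P[1] = 0x9, P[2] = 0x9, P[3] = 0x5, P[4] = 0x1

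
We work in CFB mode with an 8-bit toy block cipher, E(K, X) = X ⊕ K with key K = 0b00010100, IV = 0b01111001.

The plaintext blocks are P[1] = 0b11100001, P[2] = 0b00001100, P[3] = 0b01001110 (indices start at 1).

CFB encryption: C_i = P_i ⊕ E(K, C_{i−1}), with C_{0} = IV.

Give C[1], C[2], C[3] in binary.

C[1] = 0b10001100, C[2] = 0b10010100, C[3] = 0b11001110

C[1]: E(K, 0b01111001) = 0b01101101; 0b11100001 ⊕ 0b01101101 = 0b10001100.
C[2]: E(K, 0b10001100) = 0b10011000; 0b00001100 ⊕ 0b10011000 = 0b10010100.
C[3]: E(K, 0b10010100) = 0b10000000; 0b01001110 ⊕ 0b10000000 = 0b11001110.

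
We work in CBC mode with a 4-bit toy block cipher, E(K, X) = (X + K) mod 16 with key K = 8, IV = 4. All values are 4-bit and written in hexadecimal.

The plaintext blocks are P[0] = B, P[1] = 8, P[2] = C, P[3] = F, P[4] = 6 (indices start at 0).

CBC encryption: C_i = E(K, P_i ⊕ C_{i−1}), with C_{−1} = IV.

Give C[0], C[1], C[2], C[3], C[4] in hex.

C[0] = 7, C[1] = 7, C[2] = 3, C[3] = 4, C[4] = A

C[0]: P[0] ⊕ 4 = F; E(K, F) = 7.
C[1]: P[1] ⊕ 7 = F; E(K, F) = 7.
C[2]: P[2] ⊕ 7 = B; E(K, B) = 3.
C[3]: P[3] ⊕ 3 = C; E(K, C) = 4.
C[4]: P[4] ⊕ 4 = 2; E(K, 2) = A.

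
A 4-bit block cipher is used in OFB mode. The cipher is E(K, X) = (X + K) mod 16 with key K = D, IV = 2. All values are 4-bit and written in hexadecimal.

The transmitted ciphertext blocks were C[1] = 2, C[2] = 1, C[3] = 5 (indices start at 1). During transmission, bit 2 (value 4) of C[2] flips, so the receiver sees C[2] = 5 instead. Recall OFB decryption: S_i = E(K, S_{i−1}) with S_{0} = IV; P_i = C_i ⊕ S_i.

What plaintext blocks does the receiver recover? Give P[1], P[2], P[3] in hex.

Only C[2] changed, to 5. In OFB, a change in C_i flips the same bit in P_i only; the keystream is unaffected. Decrypting the received ciphertext:
P[1]: S = E(K, 2) = F; 2 ⊕ F = D.
P[2]: S = E(K, F) = C; 5 ⊕ C = 9.
P[3]: S = E(K, C) = 9; 5 ⊕ 9 = C.
Blocks that differ from the original plaintext: P[2].

P[1] = D, P[2] = 9, P[3] = C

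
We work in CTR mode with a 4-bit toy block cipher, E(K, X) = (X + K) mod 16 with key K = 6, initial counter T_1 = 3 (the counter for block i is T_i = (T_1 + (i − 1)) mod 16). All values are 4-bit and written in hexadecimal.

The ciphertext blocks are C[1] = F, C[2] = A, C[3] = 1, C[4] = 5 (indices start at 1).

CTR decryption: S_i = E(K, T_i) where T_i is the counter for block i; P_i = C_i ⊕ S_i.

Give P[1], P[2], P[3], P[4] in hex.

P[1]: T = 3, S = E(K, T) = 9; F ⊕ 9 = 6.
P[2]: T = 4, S = E(K, T) = A; A ⊕ A = 0.
P[3]: T = 5, S = E(K, T) = B; 1 ⊕ B = A.
P[4]: T = 6, S = E(K, T) = C; 5 ⊕ C = 9.

P[1] = 6, P[2] = 0, P[3] = A, P[4] = 9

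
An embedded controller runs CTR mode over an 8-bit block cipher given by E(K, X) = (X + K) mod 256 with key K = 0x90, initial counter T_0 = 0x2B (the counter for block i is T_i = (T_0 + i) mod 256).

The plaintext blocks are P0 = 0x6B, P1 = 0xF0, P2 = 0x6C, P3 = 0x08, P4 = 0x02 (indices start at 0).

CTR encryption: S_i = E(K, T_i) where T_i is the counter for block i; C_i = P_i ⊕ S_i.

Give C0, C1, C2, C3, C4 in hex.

C0 = 0xD0, C1 = 0x4C, C2 = 0xD1, C3 = 0xB6, C4 = 0xBD

C0: T = 0x2B, S = E(K, T) = 0xBB; 0x6B ⊕ 0xBB = 0xD0.
C1: T = 0x2C, S = E(K, T) = 0xBC; 0xF0 ⊕ 0xBC = 0x4C.
C2: T = 0x2D, S = E(K, T) = 0xBD; 0x6C ⊕ 0xBD = 0xD1.
C3: T = 0x2E, S = E(K, T) = 0xBE; 0x08 ⊕ 0xBE = 0xB6.
C4: T = 0x2F, S = E(K, T) = 0xBF; 0x02 ⊕ 0xBF = 0xBD.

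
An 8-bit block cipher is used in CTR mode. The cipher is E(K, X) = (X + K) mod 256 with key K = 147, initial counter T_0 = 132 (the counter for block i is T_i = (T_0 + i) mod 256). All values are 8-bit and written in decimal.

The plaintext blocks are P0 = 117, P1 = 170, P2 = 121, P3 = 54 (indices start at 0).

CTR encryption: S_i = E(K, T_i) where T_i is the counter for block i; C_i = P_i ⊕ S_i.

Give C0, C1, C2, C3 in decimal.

C0: T = 132, S = E(K, T) = 23; 117 ⊕ 23 = 98.
C1: T = 133, S = E(K, T) = 24; 170 ⊕ 24 = 178.
C2: T = 134, S = E(K, T) = 25; 121 ⊕ 25 = 96.
C3: T = 135, S = E(K, T) = 26; 54 ⊕ 26 = 44.

C0 = 98, C1 = 178, C2 = 96, C3 = 44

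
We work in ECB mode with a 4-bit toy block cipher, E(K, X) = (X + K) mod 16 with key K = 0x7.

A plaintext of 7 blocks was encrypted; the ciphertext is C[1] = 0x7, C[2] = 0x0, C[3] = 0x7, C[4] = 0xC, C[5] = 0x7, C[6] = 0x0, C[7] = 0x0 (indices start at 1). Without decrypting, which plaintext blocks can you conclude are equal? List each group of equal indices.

P[1] = P[3] = P[5]; P[2] = P[6] = P[7]

ECB encrypts each block independently with the same key, so equal ciphertext blocks imply equal plaintext blocks.
C[1] = C[3] = C[5] = 0x7, so P[1] = P[3] = P[5].
C[2] = C[6] = C[7] = 0x0, so P[2] = P[6] = P[7].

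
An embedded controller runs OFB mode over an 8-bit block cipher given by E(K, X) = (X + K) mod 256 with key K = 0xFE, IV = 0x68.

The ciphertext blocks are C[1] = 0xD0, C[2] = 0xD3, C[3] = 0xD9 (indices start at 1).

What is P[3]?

OFB decryption: S_i = E(K, S_{i−1}) with S_{0} = IV; P_i = C_i ⊕ S_i.
P[1]: S = E(K, 0x68) = 0x66; 0xD0 ⊕ 0x66 = 0xB6.
P[2]: S = E(K, 0x66) = 0x64; 0xD3 ⊕ 0x64 = 0xB7.
P[3]: S = E(K, 0x64) = 0x62; 0xD9 ⊕ 0x62 = 0xBB.

P[3] = 0xBB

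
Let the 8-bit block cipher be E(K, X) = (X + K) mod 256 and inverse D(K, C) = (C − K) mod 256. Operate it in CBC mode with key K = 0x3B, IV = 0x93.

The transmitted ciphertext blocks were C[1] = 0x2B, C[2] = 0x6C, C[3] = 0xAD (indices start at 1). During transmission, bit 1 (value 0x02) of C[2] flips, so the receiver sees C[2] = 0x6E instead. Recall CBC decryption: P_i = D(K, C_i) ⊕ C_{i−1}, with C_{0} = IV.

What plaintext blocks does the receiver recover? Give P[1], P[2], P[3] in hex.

Only C[2] changed, to 0x6E. In CBC, a change in C_i garbles P_i and flips the same bit in P_{i+1}. Decrypting the received ciphertext:
P[1]: D(K, 0x2B) = 0xF0; 0xF0 ⊕ 0x93 = 0x63.
P[2]: D(K, 0x6E) = 0x33; 0x33 ⊕ 0x2B = 0x18.
P[3]: D(K, 0xAD) = 0x72; 0x72 ⊕ 0x6E = 0x1C.
Blocks that differ from the original plaintext: P[2], P[3].

P[1] = 0x63, P[2] = 0x18, P[3] = 0x1C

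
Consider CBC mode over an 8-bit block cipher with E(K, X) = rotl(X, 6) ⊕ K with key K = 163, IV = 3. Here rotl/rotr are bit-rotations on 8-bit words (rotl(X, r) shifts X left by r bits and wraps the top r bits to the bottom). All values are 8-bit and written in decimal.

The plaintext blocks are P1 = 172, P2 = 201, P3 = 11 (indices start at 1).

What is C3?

CBC encryption: C_i = E(K, P_i ⊕ C_{i−1}), with C_{0} = IV.
C1: P1 ⊕ 3 = 175; E(K, 175) = 72.
C2: P2 ⊕ 72 = 129; E(K, 129) = 195.
C3: P3 ⊕ 195 = 200; E(K, 200) = 145.

C3 = 145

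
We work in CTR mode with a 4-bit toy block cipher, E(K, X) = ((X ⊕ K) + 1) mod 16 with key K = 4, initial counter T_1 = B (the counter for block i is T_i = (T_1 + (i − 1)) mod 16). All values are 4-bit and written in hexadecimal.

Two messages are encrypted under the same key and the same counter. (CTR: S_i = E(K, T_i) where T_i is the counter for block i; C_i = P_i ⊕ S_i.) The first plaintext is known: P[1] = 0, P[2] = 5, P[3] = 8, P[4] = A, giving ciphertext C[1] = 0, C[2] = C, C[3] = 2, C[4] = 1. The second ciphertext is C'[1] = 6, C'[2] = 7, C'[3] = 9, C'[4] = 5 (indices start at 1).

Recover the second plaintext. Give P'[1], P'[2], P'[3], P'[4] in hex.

In CTR with a reused counter, both messages share the same keystream S_i, so C_i ⊕ C'_i = P_i ⊕ P'_i and thus P'_i = P_i ⊕ C_i ⊕ C'_i.
P'[1]: 0 ⊕ 0 ⊕ 6 = 6.
P'[2]: 5 ⊕ C ⊕ 7 = E.
P'[3]: 8 ⊕ 2 ⊕ 9 = 3.
P'[4]: A ⊕ 1 ⊕ 5 = E.

P'[1] = 6, P'[2] = E, P'[3] = 3, P'[4] = E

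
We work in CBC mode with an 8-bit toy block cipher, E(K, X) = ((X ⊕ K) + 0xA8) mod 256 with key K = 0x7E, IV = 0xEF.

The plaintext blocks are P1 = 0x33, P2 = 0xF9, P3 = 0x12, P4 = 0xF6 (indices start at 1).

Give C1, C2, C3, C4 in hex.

CBC encryption: C_i = E(K, P_i ⊕ C_{i−1}), with C_{0} = IV.
C1: P1 ⊕ 0xEF = 0xDC; E(K, 0xDC) = 0x4A.
C2: P2 ⊕ 0x4A = 0xB3; E(K, 0xB3) = 0x75.
C3: P3 ⊕ 0x75 = 0x67; E(K, 0x67) = 0xC1.
C4: P4 ⊕ 0xC1 = 0x37; E(K, 0x37) = 0xF1.

C1 = 0x4A, C2 = 0x75, C3 = 0xC1, C4 = 0xF1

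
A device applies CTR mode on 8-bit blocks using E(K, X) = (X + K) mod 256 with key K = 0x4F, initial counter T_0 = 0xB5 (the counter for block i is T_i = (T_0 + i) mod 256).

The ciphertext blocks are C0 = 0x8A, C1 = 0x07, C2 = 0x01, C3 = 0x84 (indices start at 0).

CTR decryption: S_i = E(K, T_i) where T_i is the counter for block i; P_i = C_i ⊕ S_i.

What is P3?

P3: T = 0xB8, S = E(K, T) = 0x07; 0x84 ⊕ 0x07 = 0x83.

P3 = 0x83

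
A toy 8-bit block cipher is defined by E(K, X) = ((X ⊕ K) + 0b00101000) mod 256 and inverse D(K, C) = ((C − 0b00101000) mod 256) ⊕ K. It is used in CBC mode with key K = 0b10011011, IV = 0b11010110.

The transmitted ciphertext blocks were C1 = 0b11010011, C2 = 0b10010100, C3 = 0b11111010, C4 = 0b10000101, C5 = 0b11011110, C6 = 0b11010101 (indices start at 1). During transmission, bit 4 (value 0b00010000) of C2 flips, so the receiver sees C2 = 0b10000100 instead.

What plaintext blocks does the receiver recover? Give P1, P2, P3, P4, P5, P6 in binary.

CBC decryption: P_i = D(K, C_i) ⊕ C_{i−1}, with C_{0} = IV.
Only C2 changed, to 0b10000100. In CBC, a change in C_i garbles P_i and flips the same bit in P_{i+1}. Decrypting the received ciphertext:
P1: D(K, 0b11010011) = 0b00110000; 0b00110000 ⊕ 0b11010110 = 0b11100110.
P2: D(K, 0b10000100) = 0b11000111; 0b11000111 ⊕ 0b11010011 = 0b00010100.
P3: D(K, 0b11111010) = 0b01001001; 0b01001001 ⊕ 0b10000100 = 0b11001101.
P4: D(K, 0b10000101) = 0b11000110; 0b11000110 ⊕ 0b11111010 = 0b00111100.
P5: D(K, 0b11011110) = 0b00101101; 0b00101101 ⊕ 0b10000101 = 0b10101000.
P6: D(K, 0b11010101) = 0b00110110; 0b00110110 ⊕ 0b11011110 = 0b11101000.
Blocks that differ from the original plaintext: P2, P3.

P1 = 0b11100110, P2 = 0b00010100, P3 = 0b11001101, P4 = 0b00111100, P5 = 0b10101000, P6 = 0b11101000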